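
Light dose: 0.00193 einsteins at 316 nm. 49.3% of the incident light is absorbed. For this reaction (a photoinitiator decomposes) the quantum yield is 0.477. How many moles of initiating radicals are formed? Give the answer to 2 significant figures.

Photons absorbed: 0.493 × 0.00193 = 9.515×10⁻⁴ mol.
Product: Φ × n_abs = 0.477 × 9.515×10⁻⁴ = 4.539×10⁻⁴ mol.

4.5×10⁻⁴ mol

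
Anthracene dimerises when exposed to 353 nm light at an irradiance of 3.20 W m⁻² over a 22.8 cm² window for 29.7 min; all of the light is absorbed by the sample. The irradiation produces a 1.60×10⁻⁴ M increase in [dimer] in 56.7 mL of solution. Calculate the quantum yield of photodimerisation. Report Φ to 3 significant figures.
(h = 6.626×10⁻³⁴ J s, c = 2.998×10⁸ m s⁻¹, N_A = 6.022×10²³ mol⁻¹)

Φ = 0.236

Product: (1.60×10⁻⁴ M)(0.0567 L) = 9.072×10⁻⁶ mol.
Photon energy at 353 nm: hc/λ = (6.626×10⁻³⁴)(2.998×10⁸)/(353×10⁻⁹) = 5.627×10⁻¹⁹ J.
Energy delivered: (3.20 W m⁻²)(22.8×10⁻⁴ m²)(1782 s) = 13.00 J.
Photons incident: 13.00 / 5.627×10⁻¹⁹ = 2.310×10¹⁹, i.e. 2.310×10¹⁹/6.022×10²³ = 3.836×10⁻⁵ mol.
Φ = 9.072×10⁻⁶ mol / 3.836×10⁻⁵ mol photons = 0.236.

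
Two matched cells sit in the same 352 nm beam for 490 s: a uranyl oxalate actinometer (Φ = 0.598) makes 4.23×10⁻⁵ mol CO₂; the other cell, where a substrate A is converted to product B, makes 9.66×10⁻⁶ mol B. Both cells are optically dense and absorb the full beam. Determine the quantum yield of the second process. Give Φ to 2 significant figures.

Photons absorbed by the actinometer: 4.23×10⁻⁵ / 0.598 = 7.074×10⁻⁵ mol.
Φ(unknown) = 9.66×10⁻⁶ / 7.074×10⁻⁵ = 0.14.

Φ = 0.14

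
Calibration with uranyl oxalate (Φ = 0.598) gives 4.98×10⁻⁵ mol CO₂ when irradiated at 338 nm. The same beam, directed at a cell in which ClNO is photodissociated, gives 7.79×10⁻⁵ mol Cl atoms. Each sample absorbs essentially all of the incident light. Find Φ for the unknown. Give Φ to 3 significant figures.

Φ = 0.935

Photons absorbed by the actinometer: 4.98×10⁻⁵ / 0.598 = 8.328×10⁻⁵ mol.
Φ(unknown) = 7.79×10⁻⁵ / 8.328×10⁻⁵ = 0.935.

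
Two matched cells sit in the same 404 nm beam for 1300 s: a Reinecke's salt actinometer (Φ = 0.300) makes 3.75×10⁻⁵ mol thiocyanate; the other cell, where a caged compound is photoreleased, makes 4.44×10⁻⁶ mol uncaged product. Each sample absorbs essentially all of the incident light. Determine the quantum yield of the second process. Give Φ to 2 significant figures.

Photons absorbed by the actinometer: 3.75×10⁻⁵ / 0.300 = 1.250×10⁻⁴ mol.
Φ(unknown) = 4.44×10⁻⁶ / 1.250×10⁻⁴ = 0.036.

Φ = 0.036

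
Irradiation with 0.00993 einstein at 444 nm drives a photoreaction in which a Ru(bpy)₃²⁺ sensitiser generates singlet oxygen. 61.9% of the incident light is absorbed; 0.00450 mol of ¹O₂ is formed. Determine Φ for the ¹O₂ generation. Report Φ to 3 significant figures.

Photons absorbed: 0.619 × 0.00993 = 0.006147 mol.
Φ = 0.00450 mol / 0.006147 mol photons = 0.732.

Φ = 0.732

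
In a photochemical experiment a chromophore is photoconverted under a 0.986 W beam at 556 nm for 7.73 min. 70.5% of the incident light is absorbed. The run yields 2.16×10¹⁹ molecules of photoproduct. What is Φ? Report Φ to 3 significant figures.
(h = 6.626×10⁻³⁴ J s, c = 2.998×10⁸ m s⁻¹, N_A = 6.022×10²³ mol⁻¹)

Product: 2.16×10¹⁹ / 6.022×10²³ = 3.587×10⁻⁵ mol.
Photon energy at 556 nm: hc/λ = (6.626×10⁻³⁴)(2.998×10⁸)/(556×10⁻⁹) = 3.573×10⁻¹⁹ J.
Energy delivered: (0.986 W)(463.8 s) = 457.3 J.
Photons incident: 457.3 / 3.573×10⁻¹⁹ = 1.280×10²¹, i.e. 1.280×10²¹/6.022×10²³ = 0.002126 mol.
Photons absorbed: 0.705 × 0.002126 = 0.001499 mol.
Φ = 3.587×10⁻⁵ mol / 0.001499 mol photons = 0.0239.

Φ = 0.0239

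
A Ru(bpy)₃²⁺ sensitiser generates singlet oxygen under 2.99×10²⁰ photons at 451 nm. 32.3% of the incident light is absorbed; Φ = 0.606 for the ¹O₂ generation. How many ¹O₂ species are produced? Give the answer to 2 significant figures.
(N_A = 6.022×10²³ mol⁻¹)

5.9×10¹⁹ species

Moles of photons: 2.99×10²⁰ / 6.022×10²³ = 4.965×10⁻⁴ mol.
Photons absorbed: 0.323 × 4.965×10⁻⁴ = 1.604×10⁻⁴ mol.
Product: Φ × n_abs = 0.606 × 1.604×10⁻⁴ = 9.720×10⁻⁵ mol.
As a count: 9.720×10⁻⁵ × 6.022×10²³ = 5.9×10¹⁹.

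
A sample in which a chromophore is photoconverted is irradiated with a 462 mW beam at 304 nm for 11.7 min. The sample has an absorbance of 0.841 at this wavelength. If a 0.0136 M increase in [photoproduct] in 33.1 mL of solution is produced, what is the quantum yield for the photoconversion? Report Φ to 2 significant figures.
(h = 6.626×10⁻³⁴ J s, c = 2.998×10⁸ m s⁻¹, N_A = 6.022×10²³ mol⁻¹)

Φ = 0.64

Product: (0.0136 M)(0.0331 L) = 4.502×10⁻⁴ mol.
Photon energy at 304 nm: hc/λ = (6.626×10⁻³⁴)(2.998×10⁸)/(304×10⁻⁹) = 6.534×10⁻¹⁹ J.
Energy delivered: (462 mW)(702 s) = 324.3 J.
Photons incident: 324.3 / 6.534×10⁻¹⁹ = 4.963×10²⁰, i.e. 4.963×10²⁰/6.022×10²³ = 8.241×10⁻⁴ mol.
Fraction absorbed: 1 − 10^(−0.841) = 0.8558.
Photons absorbed: 0.8558 × 8.241×10⁻⁴ = 7.053×10⁻⁴ mol.
Φ = 4.502×10⁻⁴ mol / 7.053×10⁻⁴ mol photons = 0.64.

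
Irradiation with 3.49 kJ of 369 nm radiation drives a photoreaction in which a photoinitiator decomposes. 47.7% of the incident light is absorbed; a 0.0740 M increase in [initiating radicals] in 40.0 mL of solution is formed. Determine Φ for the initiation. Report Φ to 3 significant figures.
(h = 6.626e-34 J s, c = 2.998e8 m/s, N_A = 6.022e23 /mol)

Φ = 0.576

Product: (0.0740 M)(0.04 L) = 0.002960 mol.
Photon energy at 369 nm: hc/λ = (6.626e-34)(2.998e8)/(369e-9) = 5.383e-19 J.
Incident energy: 3.49 kJ = 3490 J.
Photons incident: 3490 / 5.383e-19 = 6.483e21, i.e. 6.483e21/6.022e23 = 0.01077 mol.
Photons absorbed: 0.477 × 0.01077 = 0.005137 mol.
Φ = 0.002960 mol / 0.005137 mol photons = 0.576.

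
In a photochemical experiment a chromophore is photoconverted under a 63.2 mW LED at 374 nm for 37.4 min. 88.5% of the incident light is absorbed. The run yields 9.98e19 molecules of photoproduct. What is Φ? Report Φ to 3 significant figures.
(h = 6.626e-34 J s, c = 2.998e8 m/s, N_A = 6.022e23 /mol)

Product: 9.98e19 / 6.022e23 = 1.657e-4 mol.
Photon energy at 374 nm: hc/λ = (6.626e-34)(2.998e8)/(374e-9) = 5.311e-19 J.
Energy delivered: (63.2 mW)(2244 s) = 141.8 J.
Photons incident: 141.8 / 5.311e-19 = 2.670e20, i.e. 2.670e20/6.022e23 = 4.434e-4 mol.
Photons absorbed: 0.885 × 4.434e-4 = 3.924e-4 mol.
Φ = 1.657e-4 mol / 3.924e-4 mol photons = 0.422.

Φ = 0.422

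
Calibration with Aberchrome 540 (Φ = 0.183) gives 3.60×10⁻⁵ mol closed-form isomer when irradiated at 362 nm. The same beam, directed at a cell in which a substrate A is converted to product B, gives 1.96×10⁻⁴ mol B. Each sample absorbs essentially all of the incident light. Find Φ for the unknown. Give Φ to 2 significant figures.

Photons absorbed by the actinometer: 3.60×10⁻⁵ / 0.183 = 1.967×10⁻⁴ mol.
Φ(unknown) = 1.96×10⁻⁴ / 1.967×10⁻⁴ = 1.0.

Φ = 1.0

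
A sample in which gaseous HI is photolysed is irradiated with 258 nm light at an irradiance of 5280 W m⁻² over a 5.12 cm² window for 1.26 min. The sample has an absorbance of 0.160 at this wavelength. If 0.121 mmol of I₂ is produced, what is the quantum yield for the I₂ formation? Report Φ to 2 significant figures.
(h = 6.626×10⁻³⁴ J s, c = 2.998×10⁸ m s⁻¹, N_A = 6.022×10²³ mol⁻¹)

Product: 0.121 mmol = 1.21×10⁻⁴ mol.
Photon energy at 258 nm: hc/λ = (6.626×10⁻³⁴)(2.998×10⁸)/(258×10⁻⁹) = 7.700×10⁻¹⁹ J.
Energy delivered: (5280 W m⁻²)(5.12×10⁻⁴ m²)(75.6 s) = 204.4 J.
Photons incident: 204.4 / 7.700×10⁻¹⁹ = 2.655×10²⁰, i.e. 2.655×10²⁰/6.022×10²³ = 4.409×10⁻⁴ mol.
Fraction absorbed: 1 − 10^(−0.160) = 0.3082.
Photons absorbed: 0.3082 × 4.409×10⁻⁴ = 1.359×10⁻⁴ mol.
Φ = 1.21×10⁻⁴ mol / 1.359×10⁻⁴ mol photons = 0.89.

Φ = 0.89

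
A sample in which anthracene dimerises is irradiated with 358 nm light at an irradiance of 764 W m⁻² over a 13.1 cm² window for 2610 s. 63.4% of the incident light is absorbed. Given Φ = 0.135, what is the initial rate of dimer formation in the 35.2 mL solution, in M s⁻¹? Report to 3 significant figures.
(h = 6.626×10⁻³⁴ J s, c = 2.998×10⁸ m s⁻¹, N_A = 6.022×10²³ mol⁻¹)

Photon energy at 358 nm: hc/λ = (6.626×10⁻³⁴)(2.998×10⁸)/(358×10⁻⁹) = 5.549×10⁻¹⁹ J.
Energy delivered: (764 W m⁻²)(13.1×10⁻⁴ m²)(2610 s) = 2612 J.
Photons incident: 2612 / 5.549×10⁻¹⁹ = 4.707×10²¹, i.e. 4.707×10²¹/6.022×10²³ = 0.007816 mol.
Photons absorbed: 0.634 × 0.007816 = 0.004955 mol.
Product formed: 0.135 × 0.004955 = 6.689×10⁻⁴ mol.
Rate: 6.689×10⁻⁴ mol / (2610 s × 0.0352 L) = 7.28×10⁻⁶ M s⁻¹.

7.28×10⁻⁶ M s⁻¹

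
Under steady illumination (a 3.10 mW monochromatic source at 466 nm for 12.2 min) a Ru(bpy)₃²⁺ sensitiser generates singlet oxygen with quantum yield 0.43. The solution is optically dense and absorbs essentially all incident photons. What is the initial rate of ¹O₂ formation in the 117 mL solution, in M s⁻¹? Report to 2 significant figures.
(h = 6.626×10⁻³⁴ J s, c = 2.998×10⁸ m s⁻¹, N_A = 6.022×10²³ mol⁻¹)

4.4×10⁻⁸ M s⁻¹

Photon energy at 466 nm: hc/λ = (6.626×10⁻³⁴)(2.998×10⁸)/(466×10⁻⁹) = 4.263×10⁻¹⁹ J.
Energy delivered: (3.10 mW)(732 s) = 2.269 J.
Photons incident: 2.269 / 4.263×10⁻¹⁹ = 5.323×10¹⁸, i.e. 5.323×10¹⁸/6.022×10²³ = 8.839×10⁻⁶ mol.
Product formed: 0.43 × 8.839×10⁻⁶ = 3.801×10⁻⁶ mol.
Rate: 3.801×10⁻⁶ mol / (732 s × 0.117 L) = 4.4×10⁻⁸ M s⁻¹.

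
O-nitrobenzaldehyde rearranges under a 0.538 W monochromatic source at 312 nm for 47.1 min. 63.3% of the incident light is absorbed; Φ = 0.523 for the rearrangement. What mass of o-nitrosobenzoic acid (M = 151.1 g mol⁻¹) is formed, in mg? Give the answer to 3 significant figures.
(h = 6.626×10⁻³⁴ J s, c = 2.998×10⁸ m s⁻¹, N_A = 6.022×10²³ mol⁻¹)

Photon energy at 312 nm: hc/λ = (6.626×10⁻³⁴)(2.998×10⁸)/(312×10⁻⁹) = 6.367×10⁻¹⁹ J.
Energy delivered: (0.538 W)(2826 s) = 1520 J.
Photons incident: 1520 / 6.367×10⁻¹⁹ = 2.387×10²¹, i.e. 2.387×10²¹/6.022×10²³ = 0.003964 mol.
Photons absorbed: 0.633 × 0.003964 = 0.002509 mol.
Product: Φ × n_abs = 0.523 × 0.002509 = 0.001312 mol.
Mass: 0.001312 × 151.1 = 0.1982 g = 198 mg.

198 mg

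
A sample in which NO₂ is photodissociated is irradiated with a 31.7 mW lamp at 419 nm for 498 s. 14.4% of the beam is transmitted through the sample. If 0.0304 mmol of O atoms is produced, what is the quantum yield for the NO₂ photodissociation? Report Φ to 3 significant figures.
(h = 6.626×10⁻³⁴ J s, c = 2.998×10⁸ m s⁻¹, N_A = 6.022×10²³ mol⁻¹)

Φ = 0.642

Product: 0.0304 mmol = 3.04×10⁻⁵ mol.
Photon energy at 419 nm: hc/λ = (6.626×10⁻³⁴)(2.998×10⁸)/(419×10⁻⁹) = 4.741×10⁻¹⁹ J.
Energy delivered: (31.7 mW)(498 s) = 15.79 J.
Photons incident: 15.79 / 4.741×10⁻¹⁹ = 3.331×10¹⁹, i.e. 3.331×10¹⁹/6.022×10²³ = 5.531×10⁻⁵ mol.
Fraction absorbed: 1 − 14.4/100 = 0.8560.
Photons absorbed: 0.8560 × 5.531×10⁻⁵ = 4.735×10⁻⁵ mol.
Φ = 3.04×10⁻⁵ mol / 4.735×10⁻⁵ mol photons = 0.642.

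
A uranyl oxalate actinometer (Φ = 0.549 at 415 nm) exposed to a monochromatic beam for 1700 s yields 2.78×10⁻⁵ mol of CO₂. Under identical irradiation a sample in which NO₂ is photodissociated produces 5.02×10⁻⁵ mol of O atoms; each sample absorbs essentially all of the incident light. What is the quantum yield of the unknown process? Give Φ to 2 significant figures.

Φ = 0.99

Photons absorbed by the actinometer: 2.78×10⁻⁵ / 0.549 = 5.064×10⁻⁵ mol.
Φ(unknown) = 5.02×10⁻⁵ / 5.064×10⁻⁵ = 0.99.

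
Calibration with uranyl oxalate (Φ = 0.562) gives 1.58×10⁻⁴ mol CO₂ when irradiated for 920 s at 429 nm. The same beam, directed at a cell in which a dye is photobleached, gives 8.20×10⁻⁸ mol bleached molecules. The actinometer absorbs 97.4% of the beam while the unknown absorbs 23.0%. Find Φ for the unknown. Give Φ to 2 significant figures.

Photons absorbed by the actinometer: 1.58×10⁻⁴ / 0.562 = 2.811×10⁻⁴ mol.
Incident flux: 2.811×10⁻⁴ / 0.974 = 2.886×10⁻⁴ einstein.
Absorbed by unknown: 0.230 × 2.886×10⁻⁴ = 6.638×10⁻⁵ mol.
Φ(unknown) = 8.20×10⁻⁸ / 6.638×10⁻⁵ = 0.0012.

Φ = 0.0012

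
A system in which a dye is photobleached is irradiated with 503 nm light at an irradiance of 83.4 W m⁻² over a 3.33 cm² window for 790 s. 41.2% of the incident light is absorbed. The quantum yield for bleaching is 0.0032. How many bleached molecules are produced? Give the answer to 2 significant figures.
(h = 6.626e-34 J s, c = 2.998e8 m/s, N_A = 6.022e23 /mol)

7.3e16 bleached molecules

Photon energy at 503 nm: hc/λ = (6.626e-34)(2.998e8)/(503e-9) = 3.949e-19 J.
Energy delivered: (83.4 W m⁻²)(3.33e-4 m²)(790 s) = 21.94 J.
Photons incident: 21.94 / 3.949e-19 = 5.556e19, i.e. 5.556e19/6.022e23 = 9.226e-5 mol.
Photons absorbed: 0.412 × 9.226e-5 = 3.801e-5 mol.
Product: Φ × n_abs = 0.0032 × 3.801e-5 = 1.216e-7 mol.
As a count: 1.216e-7 × 6.022e23 = 7.3e16.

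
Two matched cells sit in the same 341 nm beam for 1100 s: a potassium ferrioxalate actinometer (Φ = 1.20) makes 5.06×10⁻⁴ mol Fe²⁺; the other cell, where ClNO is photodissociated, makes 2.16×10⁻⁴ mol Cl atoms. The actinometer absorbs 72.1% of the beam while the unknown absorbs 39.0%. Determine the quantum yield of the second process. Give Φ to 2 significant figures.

Photons absorbed by the actinometer: 5.06×10⁻⁴ / 1.20 = 4.217×10⁻⁴ mol.
Incident flux: 4.217×10⁻⁴ / 0.721 = 5.849×10⁻⁴ einstein.
Absorbed by unknown: 0.390 × 5.849×10⁻⁴ = 2.281×10⁻⁴ mol.
Φ(unknown) = 2.16×10⁻⁴ / 2.281×10⁻⁴ = 0.95.

Φ = 0.95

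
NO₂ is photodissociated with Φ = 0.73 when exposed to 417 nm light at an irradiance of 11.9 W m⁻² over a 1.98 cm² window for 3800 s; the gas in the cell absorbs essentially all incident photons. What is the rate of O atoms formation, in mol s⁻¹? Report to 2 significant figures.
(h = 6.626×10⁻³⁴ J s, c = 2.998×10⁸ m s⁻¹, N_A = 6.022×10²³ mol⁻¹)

Photon energy at 417 nm: hc/λ = (6.626×10⁻³⁴)(2.998×10⁸)/(417×10⁻⁹) = 4.764×10⁻¹⁹ J.
Energy delivered: (11.9 W m⁻²)(1.98×10⁻⁴ m²)(3800 s) = 8.954 J.
Photons incident: 8.954 / 4.764×10⁻¹⁹ = 1.880×10¹⁹, i.e. 1.880×10¹⁹/6.022×10²³ = 3.122×10⁻⁵ mol.
Product formed: 0.73 × 3.122×10⁻⁵ = 2.279×10⁻⁵ mol.
Rate: 2.279×10⁻⁵ / 3800 s = 6.0×10⁻⁹ mol s⁻¹.

6.0×10⁻⁹ mol s⁻¹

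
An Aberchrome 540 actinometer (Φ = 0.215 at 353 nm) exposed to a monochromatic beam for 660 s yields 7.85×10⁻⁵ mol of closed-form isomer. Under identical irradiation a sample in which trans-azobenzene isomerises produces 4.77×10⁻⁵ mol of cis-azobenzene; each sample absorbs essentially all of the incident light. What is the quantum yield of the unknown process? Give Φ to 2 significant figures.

Φ = 0.13

Photons absorbed by the actinometer: 7.85×10⁻⁵ / 0.215 = 3.651×10⁻⁴ mol.
Φ(unknown) = 4.77×10⁻⁵ / 3.651×10⁻⁴ = 0.13.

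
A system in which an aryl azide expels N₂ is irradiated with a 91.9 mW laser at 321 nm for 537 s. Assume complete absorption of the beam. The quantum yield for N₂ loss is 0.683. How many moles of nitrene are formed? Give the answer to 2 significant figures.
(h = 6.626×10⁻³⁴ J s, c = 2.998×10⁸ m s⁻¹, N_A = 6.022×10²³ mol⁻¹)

Photon energy at 321 nm: hc/λ = (6.626×10⁻³⁴)(2.998×10⁸)/(321×10⁻⁹) = 6.188×10⁻¹⁹ J.
Energy delivered: (91.9 mW)(537 s) = 49.35 J.
Photons incident: 49.35 / 6.188×10⁻¹⁹ = 7.975×10¹⁹, i.e. 7.975×10¹⁹/6.022×10²³ = 1.324×10⁻⁴ mol.
Product: Φ × n_abs = 0.683 × 1.324×10⁻⁴ = 9.043×10⁻⁵ mol.

9.0×10⁻⁵ mol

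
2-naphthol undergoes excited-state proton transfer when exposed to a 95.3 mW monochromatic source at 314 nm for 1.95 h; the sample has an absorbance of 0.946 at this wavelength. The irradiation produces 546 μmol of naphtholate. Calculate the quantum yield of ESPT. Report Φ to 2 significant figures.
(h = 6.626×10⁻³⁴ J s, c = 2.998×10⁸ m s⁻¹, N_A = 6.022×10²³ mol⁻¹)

Φ = 0.35

Product: 546 μmol = 5.46×10⁻⁴ mol.
Photon energy at 314 nm: hc/λ = (6.626×10⁻³⁴)(2.998×10⁸)/(314×10⁻⁹) = 6.326×10⁻¹⁹ J.
Energy delivered: (95.3 mW)(7020 s) = 669.0 J.
Photons incident: 669.0 / 6.326×10⁻¹⁹ = 1.058×10²¹, i.e. 1.058×10²¹/6.022×10²³ = 0.001757 mol.
Fraction absorbed: 1 − 10^(−0.946) = 0.8868.
Photons absorbed: 0.8868 × 0.001757 = 0.001558 mol.
Φ = 5.46×10⁻⁴ mol / 0.001558 mol photons = 0.35.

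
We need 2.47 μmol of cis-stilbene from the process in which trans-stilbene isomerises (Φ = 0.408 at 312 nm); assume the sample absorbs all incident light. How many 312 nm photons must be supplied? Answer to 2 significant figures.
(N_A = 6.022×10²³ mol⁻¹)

Product: 2.47 μmol = 2.47×10⁻⁶ mol.
Photons that must be absorbed: 2.47×10⁻⁶ / 0.408 = 6.054×10⁻⁶ mol.
Photon count: 6.054×10⁻⁶ × 6.022×10²³ = 3.6×10¹⁸.

3.6×10¹⁸ photons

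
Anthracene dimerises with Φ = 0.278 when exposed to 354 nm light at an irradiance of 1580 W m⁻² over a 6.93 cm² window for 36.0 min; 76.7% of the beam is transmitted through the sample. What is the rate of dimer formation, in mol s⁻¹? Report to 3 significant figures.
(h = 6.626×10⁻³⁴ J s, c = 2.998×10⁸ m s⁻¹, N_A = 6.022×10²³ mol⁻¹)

Photon energy at 354 nm: hc/λ = (6.626×10⁻³⁴)(2.998×10⁸)/(354×10⁻⁹) = 5.612×10⁻¹⁹ J.
Energy delivered: (1580 W m⁻²)(6.93×10⁻⁴ m²)(2160 s) = 2365 J.
Photons incident: 2365 / 5.612×10⁻¹⁹ = 4.214×10²¹, i.e. 4.214×10²¹/6.022×10²³ = 0.006998 mol.
Fraction absorbed: 1 − 76.7/100 = 0.2330.
Photons absorbed: 0.2330 × 0.006998 = 0.001631 mol.
Product formed: 0.278 × 0.001631 = 4.534×10⁻⁴ mol.
Rate: 4.534×10⁻⁴ / 2160 s = 2.10×10⁻⁷ mol s⁻¹.

2.10×10⁻⁷ mol s⁻¹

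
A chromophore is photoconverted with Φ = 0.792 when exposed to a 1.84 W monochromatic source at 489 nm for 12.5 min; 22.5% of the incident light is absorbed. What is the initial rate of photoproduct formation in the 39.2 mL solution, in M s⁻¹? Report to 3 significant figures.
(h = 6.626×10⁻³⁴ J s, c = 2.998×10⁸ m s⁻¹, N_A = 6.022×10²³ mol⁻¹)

Photon energy at 489 nm: hc/λ = (6.626×10⁻³⁴)(2.998×10⁸)/(489×10⁻⁹) = 4.062×10⁻¹⁹ J.
Energy delivered: (1.84 W)(750 s) = 1380 J.
Photons incident: 1380 / 4.062×10⁻¹⁹ = 3.397×10²¹, i.e. 3.397×10²¹/6.022×10²³ = 0.005641 mol.
Photons absorbed: 0.225 × 0.005641 = 0.001269 mol.
Product formed: 0.792 × 0.001269 = 0.001005 mol.
Rate: 0.001005 mol / (750 s × 0.0392 L) = 3.42×10⁻⁵ M s⁻¹.

3.42×10⁻⁵ M s⁻¹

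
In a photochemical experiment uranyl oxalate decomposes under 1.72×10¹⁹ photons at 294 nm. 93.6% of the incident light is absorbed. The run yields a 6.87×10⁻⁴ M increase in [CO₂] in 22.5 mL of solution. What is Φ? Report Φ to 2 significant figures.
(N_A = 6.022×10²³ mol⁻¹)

Product: (6.87×10⁻⁴ M)(0.0225 L) = 1.546×10⁻⁵ mol.
Moles of photons: 1.72×10¹⁹ / 6.022×10²³ = 2.856×10⁻⁵ mol.
Photons absorbed: 0.936 × 2.856×10⁻⁵ = 2.673×10⁻⁵ mol.
Φ = 1.546×10⁻⁵ mol / 2.673×10⁻⁵ mol photons = 0.58.

Φ = 0.58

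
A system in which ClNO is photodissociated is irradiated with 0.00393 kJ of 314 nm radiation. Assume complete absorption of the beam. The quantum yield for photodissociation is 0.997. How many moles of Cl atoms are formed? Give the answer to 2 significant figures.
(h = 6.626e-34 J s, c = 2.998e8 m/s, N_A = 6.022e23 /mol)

Photon energy at 314 nm: hc/λ = (6.626e-34)(2.998e8)/(314e-9) = 6.326e-19 J.
Incident energy: 0.00393 kJ = 3.93 J.
Photons incident: 3.93 / 6.326e-19 = 6.212e18, i.e. 6.212e18/6.022e23 = 1.032e-5 mol.
Product: Φ × n_abs = 0.997 × 1.032e-5 = 1.029e-5 mol.

1.0e-5 mol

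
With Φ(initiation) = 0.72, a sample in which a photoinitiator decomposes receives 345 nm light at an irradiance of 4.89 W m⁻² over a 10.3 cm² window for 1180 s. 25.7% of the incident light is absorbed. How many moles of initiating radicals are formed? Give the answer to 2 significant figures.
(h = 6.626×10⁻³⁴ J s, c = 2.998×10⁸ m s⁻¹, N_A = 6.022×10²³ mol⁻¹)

Photon energy at 345 nm: hc/λ = (6.626×10⁻³⁴)(2.998×10⁸)/(345×10⁻⁹) = 5.758×10⁻¹⁹ J.
Energy delivered: (4.89 W m⁻²)(10.3×10⁻⁴ m²)(1180 s) = 5.943 J.
Photons incident: 5.943 / 5.758×10⁻¹⁹ = 1.032×10¹⁹, i.e. 1.032×10¹⁹/6.022×10²³ = 1.714×10⁻⁵ mol.
Photons absorbed: 0.257 × 1.714×10⁻⁵ = 4.405×10⁻⁶ mol.
Product: Φ × n_abs = 0.72 × 4.405×10⁻⁶ = 3.172×10⁻⁶ mol.

3.2×10⁻⁶ mol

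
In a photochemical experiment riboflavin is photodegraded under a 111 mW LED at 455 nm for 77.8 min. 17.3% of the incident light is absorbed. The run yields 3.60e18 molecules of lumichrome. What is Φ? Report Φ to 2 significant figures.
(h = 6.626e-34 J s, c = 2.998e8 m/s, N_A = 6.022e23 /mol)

Φ = 0.018

Product: 3.60e18 / 6.022e23 = 5.978e-6 mol.
Photon energy at 455 nm: hc/λ = (6.626e-34)(2.998e8)/(455e-9) = 4.366e-19 J.
Energy delivered: (111 mW)(4668 s) = 518.1 J.
Photons incident: 518.1 / 4.366e-19 = 1.187e21, i.e. 1.187e21/6.022e23 = 0.001971 mol.
Photons absorbed: 0.173 × 0.001971 = 3.410e-4 mol.
Φ = 5.978e-6 mol / 3.410e-4 mol photons = 0.018.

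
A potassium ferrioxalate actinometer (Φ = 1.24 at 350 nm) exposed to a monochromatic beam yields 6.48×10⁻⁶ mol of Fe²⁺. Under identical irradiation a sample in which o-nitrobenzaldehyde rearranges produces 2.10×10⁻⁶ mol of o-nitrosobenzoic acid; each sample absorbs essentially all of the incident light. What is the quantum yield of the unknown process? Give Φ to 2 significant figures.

Photons absorbed by the actinometer: 6.48×10⁻⁶ / 1.24 = 5.226×10⁻⁶ mol.
Φ(unknown) = 2.10×10⁻⁶ / 5.226×10⁻⁶ = 0.40.

Φ = 0.40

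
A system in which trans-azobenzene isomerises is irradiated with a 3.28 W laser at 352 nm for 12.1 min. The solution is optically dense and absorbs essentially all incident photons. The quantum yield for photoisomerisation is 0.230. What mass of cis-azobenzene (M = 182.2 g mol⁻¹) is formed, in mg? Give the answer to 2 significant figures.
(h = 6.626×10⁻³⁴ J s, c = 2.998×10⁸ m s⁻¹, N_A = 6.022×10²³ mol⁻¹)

290 mg

Photon energy at 352 nm: hc/λ = (6.626×10⁻³⁴)(2.998×10⁸)/(352×10⁻⁹) = 5.643×10⁻¹⁹ J.
Energy delivered: (3.28 W)(726 s) = 2381 J.
Photons incident: 2381 / 5.643×10⁻¹⁹ = 4.219×10²¹, i.e. 4.219×10²¹/6.022×10²³ = 0.007006 mol.
Product: Φ × n_abs = 0.230 × 0.007006 = 0.001611 mol.
Mass: 0.001611 × 182.2 = 0.2935 g = 290 mg.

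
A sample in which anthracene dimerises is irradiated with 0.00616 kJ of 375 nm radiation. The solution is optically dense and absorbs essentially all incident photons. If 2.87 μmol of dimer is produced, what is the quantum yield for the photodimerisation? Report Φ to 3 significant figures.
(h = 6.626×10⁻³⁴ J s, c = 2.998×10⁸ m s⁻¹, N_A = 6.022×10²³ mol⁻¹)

Product: 2.87 μmol = 2.87×10⁻⁶ mol.
Photon energy at 375 nm: hc/λ = (6.626×10⁻³⁴)(2.998×10⁸)/(375×10⁻⁹) = 5.297×10⁻¹⁹ J.
Incident energy: 0.00616 kJ = 6.16 J.
Photons incident: 6.16 / 5.297×10⁻¹⁹ = 1.163×10¹⁹, i.e. 1.163×10¹⁹/6.022×10²³ = 1.931×10⁻⁵ mol.
Φ = 2.87×10⁻⁶ mol / 1.931×10⁻⁵ mol photons = 0.149.

Φ = 0.149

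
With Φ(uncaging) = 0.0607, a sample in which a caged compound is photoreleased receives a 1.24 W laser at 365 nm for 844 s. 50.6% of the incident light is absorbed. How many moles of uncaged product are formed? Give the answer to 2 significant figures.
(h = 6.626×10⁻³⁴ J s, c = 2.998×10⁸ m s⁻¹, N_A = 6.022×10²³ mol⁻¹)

9.8×10⁻⁵ mol

Photon energy at 365 nm: hc/λ = (6.626×10⁻³⁴)(2.998×10⁸)/(365×10⁻⁹) = 5.442×10⁻¹⁹ J.
Energy delivered: (1.24 W)(844 s) = 1047 J.
Photons incident: 1047 / 5.442×10⁻¹⁹ = 1.924×10²¹, i.e. 1.924×10²¹/6.022×10²³ = 0.003195 mol.
Photons absorbed: 0.506 × 0.003195 = 0.001617 mol.
Product: Φ × n_abs = 0.0607 × 0.001617 = 9.815×10⁻⁵ mol.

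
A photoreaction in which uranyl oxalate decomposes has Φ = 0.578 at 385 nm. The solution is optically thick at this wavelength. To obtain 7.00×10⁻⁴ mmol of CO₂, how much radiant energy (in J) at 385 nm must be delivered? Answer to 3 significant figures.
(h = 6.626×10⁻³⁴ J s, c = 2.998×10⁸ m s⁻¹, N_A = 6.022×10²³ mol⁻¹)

0.376 J

Product: 7.00×10⁻⁴ mmol = 7.00×10⁻⁷ mol.
Photons that must be absorbed: 7.00×10⁻⁷ / 0.578 = 1.211×10⁻⁶ mol.
Photon energy: hc/λ = 5.160×10⁻¹⁹ J; per mole, 3.107×10⁵ J mol⁻¹.
Energy required: 1.211×10⁻⁶ × 3.107×10⁵ = 0.376 J.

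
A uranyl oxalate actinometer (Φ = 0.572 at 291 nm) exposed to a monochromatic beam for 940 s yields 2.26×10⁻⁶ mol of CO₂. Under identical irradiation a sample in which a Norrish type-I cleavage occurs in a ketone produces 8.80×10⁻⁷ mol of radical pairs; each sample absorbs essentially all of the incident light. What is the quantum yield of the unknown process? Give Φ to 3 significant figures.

Photons absorbed by the actinometer: 2.26×10⁻⁶ / 0.572 = 3.951×10⁻⁶ mol.
Φ(unknown) = 8.80×10⁻⁷ / 3.951×10⁻⁶ = 0.223.

Φ = 0.223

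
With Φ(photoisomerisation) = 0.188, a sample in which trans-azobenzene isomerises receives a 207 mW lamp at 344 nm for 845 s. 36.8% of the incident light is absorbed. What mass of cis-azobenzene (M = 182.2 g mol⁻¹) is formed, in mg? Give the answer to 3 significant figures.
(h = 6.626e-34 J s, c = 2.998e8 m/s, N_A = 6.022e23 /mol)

6.34 mg

Photon energy at 344 nm: hc/λ = (6.626e-34)(2.998e8)/(344e-9) = 5.775e-19 J.
Energy delivered: (207 mW)(845 s) = 174.9 J.
Photons incident: 174.9 / 5.775e-19 = 3.029e20, i.e. 3.029e20/6.022e23 = 5.030e-4 mol.
Photons absorbed: 0.368 × 5.030e-4 = 1.851e-4 mol.
Product: Φ × n_abs = 0.188 × 1.851e-4 = 3.480e-5 mol.
Mass: 3.480e-5 × 182.2 = 0.006341 g = 6.34 mg.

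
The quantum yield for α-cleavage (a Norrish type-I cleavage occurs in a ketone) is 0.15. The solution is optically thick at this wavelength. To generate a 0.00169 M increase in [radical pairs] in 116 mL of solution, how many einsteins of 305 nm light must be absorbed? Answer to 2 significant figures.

0.0013 einstein

Product: (0.00169 M)(0.116 L) = 1.960e-4 mol.
Photons that must be absorbed: 1.960e-4 / 0.15 = 0.001307 mol.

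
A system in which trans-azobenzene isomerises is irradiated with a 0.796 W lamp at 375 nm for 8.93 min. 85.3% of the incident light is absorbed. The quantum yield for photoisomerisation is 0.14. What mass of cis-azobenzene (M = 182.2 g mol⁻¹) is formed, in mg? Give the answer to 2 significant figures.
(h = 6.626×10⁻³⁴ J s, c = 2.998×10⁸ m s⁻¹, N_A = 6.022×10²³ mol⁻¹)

29 mg

Photon energy at 375 nm: hc/λ = (6.626×10⁻³⁴)(2.998×10⁸)/(375×10⁻⁹) = 5.297×10⁻¹⁹ J.
Energy delivered: (0.796 W)(535.8 s) = 426.5 J.
Photons incident: 426.5 / 5.297×10⁻¹⁹ = 8.052×10²⁰, i.e. 8.052×10²⁰/6.022×10²³ = 0.001337 mol.
Photons absorbed: 0.853 × 0.001337 = 0.001140 mol.
Product: Φ × n_abs = 0.14 × 0.001140 = 1.596×10⁻⁴ mol.
Mass: 1.596×10⁻⁴ × 182.2 = 0.02908 g = 29 mg.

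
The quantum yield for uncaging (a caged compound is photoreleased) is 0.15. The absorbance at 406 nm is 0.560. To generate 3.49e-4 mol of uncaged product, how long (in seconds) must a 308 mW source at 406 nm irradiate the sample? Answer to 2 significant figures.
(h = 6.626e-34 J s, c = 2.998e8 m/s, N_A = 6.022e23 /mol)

Photons that must be absorbed: 3.49e-4 / 0.15 = 0.002327 mol.
Fraction absorbed: 1 − 10^(−0.560) = 0.7246.
Incident photons needed: 0.002327 / 0.7246 = 0.003211 mol.
Photon energy: hc/λ = 4.893e-19 J; per mole, 2.947e5 J mol⁻¹.
Energy required: 0.003211 × 2.947e5 = 946.3 J.
Time: 946.3 J / 0.308 W = 3100 s.

t ≈ 3100 s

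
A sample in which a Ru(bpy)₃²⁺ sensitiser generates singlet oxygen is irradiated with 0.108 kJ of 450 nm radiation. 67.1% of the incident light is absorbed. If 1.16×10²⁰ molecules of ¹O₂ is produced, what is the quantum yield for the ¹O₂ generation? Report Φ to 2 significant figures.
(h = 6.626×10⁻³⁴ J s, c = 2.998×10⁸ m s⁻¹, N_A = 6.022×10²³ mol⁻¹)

Φ = 0.71

Product: 1.16×10²⁰ / 6.022×10²³ = 1.926×10⁻⁴ mol.
Photon energy at 450 nm: hc/λ = (6.626×10⁻³⁴)(2.998×10⁸)/(450×10⁻⁹) = 4.414×10⁻¹⁹ J.
Incident energy: 0.108 kJ = 108 J.
Photons incident: 108 / 4.414×10⁻¹⁹ = 2.447×10²⁰, i.e. 2.447×10²⁰/6.022×10²³ = 4.063×10⁻⁴ mol.
Photons absorbed: 0.671 × 4.063×10⁻⁴ = 2.726×10⁻⁴ mol.
Φ = 1.926×10⁻⁴ mol / 2.726×10⁻⁴ mol photons = 0.71.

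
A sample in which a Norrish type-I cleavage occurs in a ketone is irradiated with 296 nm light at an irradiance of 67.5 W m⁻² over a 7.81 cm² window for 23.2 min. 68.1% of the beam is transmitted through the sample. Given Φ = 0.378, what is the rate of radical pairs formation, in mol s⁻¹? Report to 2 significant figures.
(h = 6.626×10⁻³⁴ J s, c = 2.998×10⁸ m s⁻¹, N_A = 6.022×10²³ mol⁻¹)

Photon energy at 296 nm: hc/λ = (6.626×10⁻³⁴)(2.998×10⁸)/(296×10⁻⁹) = 6.711×10⁻¹⁹ J.
Energy delivered: (67.5 W m⁻²)(7.81×10⁻⁴ m²)(1392 s) = 73.38 J.
Photons incident: 73.38 / 6.711×10⁻¹⁹ = 1.093×10²⁰, i.e. 1.093×10²⁰/6.022×10²³ = 1.815×10⁻⁴ mol.
Fraction absorbed: 1 − 68.1/100 = 0.3190.
Photons absorbed: 0.3190 × 1.815×10⁻⁴ = 5.790×10⁻⁵ mol.
Product formed: 0.378 × 5.790×10⁻⁵ = 2.189×10⁻⁵ mol.
Rate: 2.189×10⁻⁵ / 1392 s = 1.6×10⁻⁸ mol s⁻¹.

1.6×10⁻⁸ mol s⁻¹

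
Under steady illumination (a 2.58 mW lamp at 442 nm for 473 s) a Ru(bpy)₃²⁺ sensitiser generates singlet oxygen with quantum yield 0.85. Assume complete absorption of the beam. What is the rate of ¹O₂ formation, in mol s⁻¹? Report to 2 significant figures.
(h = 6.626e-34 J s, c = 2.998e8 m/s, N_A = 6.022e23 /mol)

Photon energy at 442 nm: hc/λ = (6.626e-34)(2.998e8)/(442e-9) = 4.494e-19 J.
Energy delivered: (2.58 mW)(473 s) = 1.220 J.
Photons incident: 1.220 / 4.494e-19 = 2.715e18, i.e. 2.715e18/6.022e23 = 4.508e-6 mol.
Product formed: 0.85 × 4.508e-6 = 3.832e-6 mol.
Rate: 3.832e-6 / 473 s = 8.1e-9 mol s⁻¹.

8.1e-9 mol s⁻¹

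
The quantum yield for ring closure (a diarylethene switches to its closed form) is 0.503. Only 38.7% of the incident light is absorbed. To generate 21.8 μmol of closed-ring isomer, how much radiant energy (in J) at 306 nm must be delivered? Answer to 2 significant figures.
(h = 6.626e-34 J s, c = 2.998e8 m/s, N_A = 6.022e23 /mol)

44 J

Product: 21.8 μmol = 2.18e-5 mol.
Photons that must be absorbed: 2.18e-5 / 0.503 = 4.334e-5 mol.
Incident photons needed: 4.334e-5 / 0.387 = 1.120e-4 mol.
Photon energy: hc/λ = 6.492e-19 J; per mole, 3.909e5 J mol⁻¹.
Energy required: 1.120e-4 × 3.909e5 = 44 J.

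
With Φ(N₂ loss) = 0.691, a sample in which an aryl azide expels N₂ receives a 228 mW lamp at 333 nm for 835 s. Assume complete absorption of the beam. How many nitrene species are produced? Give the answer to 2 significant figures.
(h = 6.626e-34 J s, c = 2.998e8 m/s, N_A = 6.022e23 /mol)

2.2e20 species

Photon energy at 333 nm: hc/λ = (6.626e-34)(2.998e8)/(333e-9) = 5.965e-19 J.
Energy delivered: (228 mW)(835 s) = 190.4 J.
Photons incident: 190.4 / 5.965e-19 = 3.192e20, i.e. 3.192e20/6.022e23 = 5.301e-4 mol.
Product: Φ × n_abs = 0.691 × 5.301e-4 = 3.663e-4 mol.
As a count: 3.663e-4 × 6.022e23 = 2.2e20.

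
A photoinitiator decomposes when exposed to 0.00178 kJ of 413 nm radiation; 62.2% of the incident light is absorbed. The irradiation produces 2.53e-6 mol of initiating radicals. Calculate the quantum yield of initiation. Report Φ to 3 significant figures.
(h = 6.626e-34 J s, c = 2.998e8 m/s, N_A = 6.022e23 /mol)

Photon energy at 413 nm: hc/λ = (6.626e-34)(2.998e8)/(413e-9) = 4.810e-19 J.
Incident energy: 0.00178 kJ = 1.78 J.
Photons incident: 1.78 / 4.810e-19 = 3.701e18, i.e. 3.701e18/6.022e23 = 6.146e-6 mol.
Photons absorbed: 0.622 × 6.146e-6 = 3.823e-6 mol.
Φ = 2.53e-6 mol / 3.823e-6 mol photons = 0.662.

Φ = 0.662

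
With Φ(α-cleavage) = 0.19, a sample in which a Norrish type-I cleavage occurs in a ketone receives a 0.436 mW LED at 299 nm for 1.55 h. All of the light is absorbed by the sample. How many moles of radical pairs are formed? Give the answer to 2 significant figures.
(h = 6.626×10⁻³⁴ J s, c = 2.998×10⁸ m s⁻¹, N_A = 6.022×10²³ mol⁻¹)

Photon energy at 299 nm: hc/λ = (6.626×10⁻³⁴)(2.998×10⁸)/(299×10⁻⁹) = 6.644×10⁻¹⁹ J.
Energy delivered: (0.436 mW)(5580 s) = 2.433 J.
Photons incident: 2.433 / 6.644×10⁻¹⁹ = 3.662×10¹⁸, i.e. 3.662×10¹⁸/6.022×10²³ = 6.081×10⁻⁶ mol.
Product: Φ × n_abs = 0.19 × 6.081×10⁻⁶ = 1.155×10⁻⁶ mol.

1.2×10⁻⁶ mol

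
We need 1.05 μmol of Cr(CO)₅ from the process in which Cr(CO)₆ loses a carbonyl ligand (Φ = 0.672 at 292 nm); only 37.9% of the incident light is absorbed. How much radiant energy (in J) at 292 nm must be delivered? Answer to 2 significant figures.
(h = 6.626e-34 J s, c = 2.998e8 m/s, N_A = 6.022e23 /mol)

1.7 J

Product: 1.05 μmol = 1.05e-6 mol.
Photons that must be absorbed: 1.05e-6 / 0.672 = 1.562e-6 mol.
Incident photons needed: 1.562e-6 / 0.379 = 4.121e-6 mol.
Photon energy: hc/λ = 6.803e-19 J; per mole, 4.097e5 J mol⁻¹.
Energy required: 4.121e-6 × 4.097e5 = 1.7 J.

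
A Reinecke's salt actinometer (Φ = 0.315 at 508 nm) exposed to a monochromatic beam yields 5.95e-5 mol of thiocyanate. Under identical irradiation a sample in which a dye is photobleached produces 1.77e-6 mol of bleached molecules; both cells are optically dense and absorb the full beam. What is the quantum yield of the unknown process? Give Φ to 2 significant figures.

Φ = 0.0094

Photons absorbed by the actinometer: 5.95e-5 / 0.315 = 1.889e-4 mol.
Φ(unknown) = 1.77e-6 / 1.889e-4 = 0.0094.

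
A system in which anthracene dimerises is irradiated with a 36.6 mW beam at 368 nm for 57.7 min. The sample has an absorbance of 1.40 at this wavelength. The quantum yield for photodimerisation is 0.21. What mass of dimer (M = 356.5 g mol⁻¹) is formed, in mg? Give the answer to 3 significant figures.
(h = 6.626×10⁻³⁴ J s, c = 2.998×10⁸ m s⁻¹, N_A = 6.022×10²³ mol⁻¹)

28.0 mg

Photon energy at 368 nm: hc/λ = (6.626×10⁻³⁴)(2.998×10⁸)/(368×10⁻⁹) = 5.398×10⁻¹⁹ J.
Energy delivered: (36.6 mW)(3462 s) = 126.7 J.
Photons incident: 126.7 / 5.398×10⁻¹⁹ = 2.347×10²⁰, i.e. 2.347×10²⁰/6.022×10²³ = 3.897×10⁻⁴ mol.
Fraction absorbed: 1 − 10^(−1.40) = 0.9602.
Photons absorbed: 0.9602 × 3.897×10⁻⁴ = 3.742×10⁻⁴ mol.
Product: Φ × n_abs = 0.21 × 3.742×10⁻⁴ = 7.858×10⁻⁵ mol.
Mass: 7.858×10⁻⁵ × 356.5 = 0.02801 g = 28.0 mg.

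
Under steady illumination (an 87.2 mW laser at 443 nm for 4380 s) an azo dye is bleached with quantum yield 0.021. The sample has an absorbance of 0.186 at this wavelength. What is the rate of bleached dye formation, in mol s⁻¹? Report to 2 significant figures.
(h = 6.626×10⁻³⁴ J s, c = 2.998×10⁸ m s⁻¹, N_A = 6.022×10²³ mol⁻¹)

Photon energy at 443 nm: hc/λ = (6.626×10⁻³⁴)(2.998×10⁸)/(443×10⁻⁹) = 4.484×10⁻¹⁹ J.
Energy delivered: (87.2 mW)(4380 s) = 381.9 J.
Photons incident: 381.9 / 4.484×10⁻¹⁹ = 8.517×10²⁰, i.e. 8.517×10²⁰/6.022×10²³ = 0.001414 mol.
Fraction absorbed: 1 − 10^(−0.186) = 0.3484.
Photons absorbed: 0.3484 × 0.001414 = 4.926×10⁻⁴ mol.
Product formed: 0.021 × 4.926×10⁻⁴ = 1.034×10⁻⁵ mol.
Rate: 1.034×10⁻⁵ / 4380 s = 2.4×10⁻⁹ mol s⁻¹.

2.4×10⁻⁹ mol s⁻¹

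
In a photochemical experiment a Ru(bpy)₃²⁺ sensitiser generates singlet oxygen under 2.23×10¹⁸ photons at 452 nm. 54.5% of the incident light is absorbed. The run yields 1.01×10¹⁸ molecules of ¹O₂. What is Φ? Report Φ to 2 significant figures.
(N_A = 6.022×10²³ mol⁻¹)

Φ = 0.83

Product: 1.01×10¹⁸ / 6.022×10²³ = 1.677×10⁻⁶ mol.
Moles of photons: 2.23×10¹⁸ / 6.022×10²³ = 3.703×10⁻⁶ mol.
Photons absorbed: 0.545 × 3.703×10⁻⁶ = 2.018×10⁻⁶ mol.
Φ = 1.677×10⁻⁶ mol / 2.018×10⁻⁶ mol photons = 0.83.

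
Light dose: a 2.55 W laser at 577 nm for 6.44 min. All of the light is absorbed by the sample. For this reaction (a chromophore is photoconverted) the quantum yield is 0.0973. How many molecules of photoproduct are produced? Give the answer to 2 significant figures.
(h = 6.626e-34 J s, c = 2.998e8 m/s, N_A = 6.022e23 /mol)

2.8e20 molecules

Photon energy at 577 nm: hc/λ = (6.626e-34)(2.998e8)/(577e-9) = 3.443e-19 J.
Energy delivered: (2.55 W)(386.4 s) = 985.3 J.
Photons incident: 985.3 / 3.443e-19 = 2.862e21, i.e. 2.862e21/6.022e23 = 0.004753 mol.
Product: Φ × n_abs = 0.0973 × 0.004753 = 4.625e-4 mol.
As a count: 4.625e-4 × 6.022e23 = 2.8e20.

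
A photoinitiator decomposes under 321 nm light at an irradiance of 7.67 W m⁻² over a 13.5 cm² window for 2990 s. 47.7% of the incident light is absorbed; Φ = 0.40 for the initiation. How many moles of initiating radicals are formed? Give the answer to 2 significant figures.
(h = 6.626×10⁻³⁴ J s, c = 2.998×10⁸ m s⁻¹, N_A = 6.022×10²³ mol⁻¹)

Photon energy at 321 nm: hc/λ = (6.626×10⁻³⁴)(2.998×10⁸)/(321×10⁻⁹) = 6.188×10⁻¹⁹ J.
Energy delivered: (7.67 W m⁻²)(13.5×10⁻⁴ m²)(2990 s) = 30.96 J.
Photons incident: 30.96 / 6.188×10⁻¹⁹ = 5.003×10¹⁹, i.e. 5.003×10¹⁹/6.022×10²³ = 8.308×10⁻⁵ mol.
Photons absorbed: 0.477 × 8.308×10⁻⁵ = 3.963×10⁻⁵ mol.
Product: Φ × n_abs = 0.40 × 3.963×10⁻⁵ = 1.585×10⁻⁵ mol.

1.6×10⁻⁵ mol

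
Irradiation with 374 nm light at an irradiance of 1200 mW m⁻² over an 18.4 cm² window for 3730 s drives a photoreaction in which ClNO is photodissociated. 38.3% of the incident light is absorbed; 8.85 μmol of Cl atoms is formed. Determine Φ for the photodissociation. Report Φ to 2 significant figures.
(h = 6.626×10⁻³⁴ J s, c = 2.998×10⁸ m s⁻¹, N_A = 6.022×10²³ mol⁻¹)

Φ = 0.90

Product: 8.85 μmol = 8.85×10⁻⁶ mol.
Photon energy at 374 nm: hc/λ = (6.626×10⁻³⁴)(2.998×10⁸)/(374×10⁻⁹) = 5.311×10⁻¹⁹ J.
Energy delivered: (1200 mW m⁻²)(18.4×10⁻⁴ m²)(3730 s) = 8.236 J.
Photons incident: 8.236 / 5.311×10⁻¹⁹ = 1.551×10¹⁹, i.e. 1.551×10¹⁹/6.022×10²³ = 2.576×10⁻⁵ mol.
Photons absorbed: 0.383 × 2.576×10⁻⁵ = 9.866×10⁻⁶ mol.
Φ = 8.85×10⁻⁶ mol / 9.866×10⁻⁶ mol photons = 0.90.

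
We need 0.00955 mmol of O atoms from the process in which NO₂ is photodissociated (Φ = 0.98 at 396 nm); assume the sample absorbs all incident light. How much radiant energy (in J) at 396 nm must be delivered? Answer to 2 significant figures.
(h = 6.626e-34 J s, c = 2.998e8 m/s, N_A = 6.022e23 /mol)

2.9 J

Product: 0.00955 mmol = 9.55e-6 mol.
Photons that must be absorbed: 9.55e-6 / 0.98 = 9.745e-6 mol.
Photon energy: hc/λ = 5.016e-19 J; per mole, 3.021e5 J mol⁻¹.
Energy required: 9.745e-6 × 3.021e5 = 2.9 J.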